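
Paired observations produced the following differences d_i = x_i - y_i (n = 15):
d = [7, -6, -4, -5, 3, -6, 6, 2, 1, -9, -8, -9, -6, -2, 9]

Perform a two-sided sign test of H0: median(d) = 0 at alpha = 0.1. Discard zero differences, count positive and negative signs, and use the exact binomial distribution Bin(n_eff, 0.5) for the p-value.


Step 1: Discard zero differences. Original n = 15; n_eff = number of nonzero differences = 15.
Nonzero differences (with sign): +7, -6, -4, -5, +3, -6, +6, +2, +1, -9, -8, -9, -6, -2, +9
Step 2: Count signs: positive = 6, negative = 9.
Step 3: Under H0: P(positive) = 0.5, so the number of positives S ~ Bin(15, 0.5).
Step 4: Two-sided exact p-value = sum of Bin(15,0.5) probabilities at or below the observed probability = 0.607239.
Step 5: alpha = 0.1. fail to reject H0.

n_eff = 15, pos = 6, neg = 9, p = 0.607239, fail to reject H0.


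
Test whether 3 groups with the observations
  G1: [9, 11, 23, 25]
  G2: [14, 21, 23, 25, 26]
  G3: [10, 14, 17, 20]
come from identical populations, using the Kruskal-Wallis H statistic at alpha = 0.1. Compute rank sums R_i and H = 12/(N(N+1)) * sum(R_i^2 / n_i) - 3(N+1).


Step 1: Combine all N = 13 observations and assign midranks.
sorted (value, group, rank): (9,G1,1), (10,G3,2), (11,G1,3), (14,G2,4.5), (14,G3,4.5), (17,G3,6), (20,G3,7), (21,G2,8), (23,G1,9.5), (23,G2,9.5), (25,G1,11.5), (25,G2,11.5), (26,G2,13)
Step 2: Sum ranks within each group.
R_1 = 25 (n_1 = 4)
R_2 = 46.5 (n_2 = 5)
R_3 = 19.5 (n_3 = 4)
Step 3: H = 12/(N(N+1)) * sum(R_i^2/n_i) - 3(N+1)
     = 12/(13*14) * (25^2/4 + 46.5^2/5 + 19.5^2/4) - 3*14
     = 0.065934 * 683.763 - 42
     = 3.083242.
Step 4: Ties present; correction factor C = 1 - 18/(13^3 - 13) = 0.991758. Corrected H = 3.083242 / 0.991758 = 3.108864.
Step 5: Under H0, H ~ chi^2(2); p-value = 0.211309.
Step 6: alpha = 0.1. fail to reject H0.

H = 3.1089, df = 2, p = 0.211309, fail to reject H0.


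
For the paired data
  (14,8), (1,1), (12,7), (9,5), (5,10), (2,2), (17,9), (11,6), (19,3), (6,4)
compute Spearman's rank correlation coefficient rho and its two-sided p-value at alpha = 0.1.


Step 1: Rank x and y separately (midranks; no ties here).
rank(x): 14->8, 1->1, 12->7, 9->5, 5->3, 2->2, 17->9, 11->6, 19->10, 6->4
rank(y): 8->8, 1->1, 7->7, 5->5, 10->10, 2->2, 9->9, 6->6, 3->3, 4->4
Step 2: d_i = R_x(i) - R_y(i); compute d_i^2.
  (8-8)^2=0, (1-1)^2=0, (7-7)^2=0, (5-5)^2=0, (3-10)^2=49, (2-2)^2=0, (9-9)^2=0, (6-6)^2=0, (10-3)^2=49, (4-4)^2=0
sum(d^2) = 98.
Step 3: rho = 1 - 6*98 / (10*(10^2 - 1)) = 1 - 588/990 = 0.406061.
Step 4: Under H0, t = rho * sqrt((n-2)/(1-rho^2)) = 1.2568 ~ t(8).
Step 5: Two-sided p-value from the t-distribution with 8 df = 0.244282.
Step 6: alpha = 0.1. fail to reject H0.

rho = 0.4061, p = 0.244282, fail to reject H0 at alpha = 0.1.


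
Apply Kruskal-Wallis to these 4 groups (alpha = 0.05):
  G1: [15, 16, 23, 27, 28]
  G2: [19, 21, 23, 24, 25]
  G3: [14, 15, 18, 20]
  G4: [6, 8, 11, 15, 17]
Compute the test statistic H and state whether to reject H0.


Step 1: Combine all N = 19 observations and assign midranks.
sorted (value, group, rank): (6,G4,1), (8,G4,2), (11,G4,3), (14,G3,4), (15,G1,6), (15,G3,6), (15,G4,6), (16,G1,8), (17,G4,9), (18,G3,10), (19,G2,11), (20,G3,12), (21,G2,13), (23,G1,14.5), (23,G2,14.5), (24,G2,16), (25,G2,17), (27,G1,18), (28,G1,19)
Step 2: Sum ranks within each group.
R_1 = 65.5 (n_1 = 5)
R_2 = 71.5 (n_2 = 5)
R_3 = 32 (n_3 = 4)
R_4 = 21 (n_4 = 5)
Step 3: H = 12/(N(N+1)) * sum(R_i^2/n_i) - 3(N+1)
     = 12/(19*20) * (65.5^2/5 + 71.5^2/5 + 32^2/4 + 21^2/5) - 3*20
     = 0.031579 * 2224.7 - 60
     = 10.253684.
Step 4: Ties present; correction factor C = 1 - 30/(19^3 - 19) = 0.995614. Corrected H = 10.253684 / 0.995614 = 10.298855.
Step 5: Under H0, H ~ chi^2(3); p-value = 0.016189.
Step 6: alpha = 0.05. reject H0.

H = 10.2989, df = 3, p = 0.016189, reject H0.


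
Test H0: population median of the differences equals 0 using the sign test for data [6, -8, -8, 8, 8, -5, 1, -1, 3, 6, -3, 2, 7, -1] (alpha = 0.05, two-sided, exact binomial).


Step 1: Discard zero differences. Original n = 14; n_eff = number of nonzero differences = 14.
Nonzero differences (with sign): +6, -8, -8, +8, +8, -5, +1, -1, +3, +6, -3, +2, +7, -1
Step 2: Count signs: positive = 8, negative = 6.
Step 3: Under H0: P(positive) = 0.5, so the number of positives S ~ Bin(14, 0.5).
Step 4: Two-sided exact p-value = sum of Bin(14,0.5) probabilities at or below the observed probability = 0.790527.
Step 5: alpha = 0.05. fail to reject H0.

n_eff = 14, pos = 8, neg = 6, p = 0.790527, fail to reject H0.


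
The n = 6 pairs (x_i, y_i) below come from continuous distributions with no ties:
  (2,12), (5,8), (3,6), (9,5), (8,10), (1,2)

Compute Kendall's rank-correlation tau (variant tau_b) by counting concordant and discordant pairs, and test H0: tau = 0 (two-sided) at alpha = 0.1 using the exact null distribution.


Step 1: Enumerate the 15 unordered pairs (i,j) with i<j and classify each by sign(x_j-x_i) * sign(y_j-y_i).
  (1,2):dx=+3,dy=-4->D; (1,3):dx=+1,dy=-6->D; (1,4):dx=+7,dy=-7->D; (1,5):dx=+6,dy=-2->D
  (1,6):dx=-1,dy=-10->C; (2,3):dx=-2,dy=-2->C; (2,4):dx=+4,dy=-3->D; (2,5):dx=+3,dy=+2->C
  (2,6):dx=-4,dy=-6->C; (3,4):dx=+6,dy=-1->D; (3,5):dx=+5,dy=+4->C; (3,6):dx=-2,dy=-4->C
  (4,5):dx=-1,dy=+5->D; (4,6):dx=-8,dy=-3->C; (5,6):dx=-7,dy=-8->C
Step 2: C = 8, D = 7, total pairs = 15.
Step 3: tau = (C - D)/(n(n-1)/2) = (8 - 7)/15 = 0.066667.
Step 4: Exact two-sided p-value (enumerate n! = 720 permutations of y under H0): p = 1.000000.
Step 5: alpha = 0.1. fail to reject H0.

tau_b = 0.0667 (C=8, D=7), p = 1.000000, fail to reject H0.


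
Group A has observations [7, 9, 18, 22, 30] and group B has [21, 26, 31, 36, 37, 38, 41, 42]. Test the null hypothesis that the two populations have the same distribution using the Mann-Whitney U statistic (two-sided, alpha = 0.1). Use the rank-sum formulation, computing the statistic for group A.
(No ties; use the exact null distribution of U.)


Step 1: Combine and sort all 13 observations; assign midranks.
sorted (value, group): (7,X), (9,X), (18,X), (21,Y), (22,X), (26,Y), (30,X), (31,Y), (36,Y), (37,Y), (38,Y), (41,Y), (42,Y)
ranks: 7->1, 9->2, 18->3, 21->4, 22->5, 26->6, 30->7, 31->8, 36->9, 37->10, 38->11, 41->12, 42->13
Step 2: Rank sum for X: R1 = 1 + 2 + 3 + 5 + 7 = 18.
Step 3: U_X = R1 - n1(n1+1)/2 = 18 - 5*6/2 = 18 - 15 = 3.
       U_Y = n1*n2 - U_X = 40 - 3 = 37.
Step 4: No ties, so the exact null distribution of U (based on enumerating the C(13,5) = 1287 equally likely rank assignments) gives the two-sided p-value.
Step 5: p-value = 0.010878; compare to alpha = 0.1. reject H0.

U_X = 3, p = 0.010878, reject H0 at alpha = 0.1.


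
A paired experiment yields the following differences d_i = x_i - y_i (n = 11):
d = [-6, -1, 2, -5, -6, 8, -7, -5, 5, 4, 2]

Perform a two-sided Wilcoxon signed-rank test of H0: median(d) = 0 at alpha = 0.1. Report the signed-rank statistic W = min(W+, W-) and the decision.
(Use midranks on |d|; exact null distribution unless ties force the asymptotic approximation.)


Step 1: Drop any zero differences (none here) and take |d_i|.
|d| = [6, 1, 2, 5, 6, 8, 7, 5, 5, 4, 2]
Step 2: Midrank |d_i| (ties get averaged ranks).
ranks: |6|->8.5, |1|->1, |2|->2.5, |5|->6, |6|->8.5, |8|->11, |7|->10, |5|->6, |5|->6, |4|->4, |2|->2.5
Step 3: Attach original signs; sum ranks with positive sign and with negative sign.
W+ = 2.5 + 11 + 6 + 4 + 2.5 = 26
W- = 8.5 + 1 + 6 + 8.5 + 10 + 6 = 40
(Check: W+ + W- = 66 should equal n(n+1)/2 = 66.)
Step 4: Test statistic W = min(W+, W-) = 26.
Step 5: Ties in |d|, so use the tie-corrected normal approximation.
        E[W] = n(n+1)/4 = 11*12/4 = 33.
        Tie groups: |d|=2 (t=2), |d|=5 (t=3), |d|=6 (t=2); sum(t^3 - t) = 36.
        Var[W] = n(n+1)(2n+1)/24 - sum(t^3-t)/48 = 3036/24 - 36/48 = 125.75.
        z = (W - E[W]) / sqrt(Var[W]) = (26 - 33) / 11.2138 = -0.6242.
        Two-sided p = 2*Phi(z) = 0.532477.
Step 6: alpha = 0.1. fail to reject H0.

W+ = 26, W- = 40, W = min = 26, p = 0.532477, fail to reject H0.


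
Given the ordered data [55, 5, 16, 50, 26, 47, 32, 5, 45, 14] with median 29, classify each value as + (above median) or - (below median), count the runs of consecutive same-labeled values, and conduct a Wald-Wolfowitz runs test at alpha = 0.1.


Step 1: Compute median = 29; label A = above, B = below.
Labels in order: ABBABAABAB  (n_A = 5, n_B = 5)
Step 2: Count runs R = 8.
Step 3: Under H0 (random ordering), E[R] = 2*n_A*n_B/(n_A+n_B) + 1 = 2*5*5/10 + 1 = 6.0000.
        Var[R] = 2*n_A*n_B*(2*n_A*n_B - n_A - n_B) / ((n_A+n_B)^2 * (n_A+n_B-1)) = 2000/900 = 2.2222.
        SD[R] = 1.4907.
Step 4: Continuity-corrected z = (R - 0.5 - E[R]) / SD[R] = (8 - 0.5 - 6.0000) / 1.4907 = 1.0062.
Step 5: Two-sided p-value via normal approximation = 2*(1 - Phi(|z|)) = 0.314305.
Step 6: alpha = 0.1. fail to reject H0.

R = 8, z = 1.0062, p = 0.314305, fail to reject H0.


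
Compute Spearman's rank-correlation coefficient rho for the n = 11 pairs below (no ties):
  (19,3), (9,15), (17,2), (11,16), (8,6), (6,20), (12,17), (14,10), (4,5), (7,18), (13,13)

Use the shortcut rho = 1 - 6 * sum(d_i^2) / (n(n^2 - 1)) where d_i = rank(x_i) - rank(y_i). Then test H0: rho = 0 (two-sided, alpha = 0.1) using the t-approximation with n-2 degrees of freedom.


Step 1: Rank x and y separately (midranks; no ties here).
rank(x): 19->11, 9->5, 17->10, 11->6, 8->4, 6->2, 12->7, 14->9, 4->1, 7->3, 13->8
rank(y): 3->2, 15->7, 2->1, 16->8, 6->4, 20->11, 17->9, 10->5, 5->3, 18->10, 13->6
Step 2: d_i = R_x(i) - R_y(i); compute d_i^2.
  (11-2)^2=81, (5-7)^2=4, (10-1)^2=81, (6-8)^2=4, (4-4)^2=0, (2-11)^2=81, (7-9)^2=4, (9-5)^2=16, (1-3)^2=4, (3-10)^2=49, (8-6)^2=4
sum(d^2) = 328.
Step 3: rho = 1 - 6*328 / (11*(11^2 - 1)) = 1 - 1968/1320 = -0.490909.
Step 4: Under H0, t = rho * sqrt((n-2)/(1-rho^2)) = -1.6904 ~ t(9).
Step 5: Two-sided p-value from the t-distribution with 9 df = 0.125204.
Step 6: alpha = 0.1. fail to reject H0.

rho = -0.4909, p = 0.125204, fail to reject H0 at alpha = 0.1.


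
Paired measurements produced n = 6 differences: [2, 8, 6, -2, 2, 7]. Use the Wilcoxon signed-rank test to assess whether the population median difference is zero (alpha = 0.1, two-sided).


Step 1: Drop any zero differences (none here) and take |d_i|.
|d| = [2, 8, 6, 2, 2, 7]
Step 2: Midrank |d_i| (ties get averaged ranks).
ranks: |2|->2, |8|->6, |6|->4, |2|->2, |2|->2, |7|->5
Step 3: Attach original signs; sum ranks with positive sign and with negative sign.
W+ = 2 + 6 + 4 + 2 + 5 = 19
W- = 2 = 2
(Check: W+ + W- = 21 should equal n(n+1)/2 = 21.)
Step 4: Test statistic W = min(W+, W-) = 2.
Step 5: Ties in |d|, so use the tie-corrected normal approximation.
        E[W] = n(n+1)/4 = 6*7/4 = 10.5.
        Tie groups: |d|=2 (t=3); sum(t^3 - t) = 24.
        Var[W] = n(n+1)(2n+1)/24 - sum(t^3-t)/48 = 546/24 - 24/48 = 22.25.
        z = (W - E[W]) / sqrt(Var[W]) = (2 - 10.5) / 4.7170 = -1.8020.
        Two-sided p = 2*Phi(z) = 0.071546.
Step 6: alpha = 0.1. reject H0.

W+ = 19, W- = 2, W = min = 2, p = 0.071546, reject H0.


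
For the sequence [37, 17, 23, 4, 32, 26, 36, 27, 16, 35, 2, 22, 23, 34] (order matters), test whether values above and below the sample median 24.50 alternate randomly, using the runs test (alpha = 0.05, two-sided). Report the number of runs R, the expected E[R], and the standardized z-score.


Step 1: Compute median = 24.50; label A = above, B = below.
Labels in order: ABBBAAAABABBBA  (n_A = 7, n_B = 7)
Step 2: Count runs R = 7.
Step 3: Under H0 (random ordering), E[R] = 2*n_A*n_B/(n_A+n_B) + 1 = 2*7*7/14 + 1 = 8.0000.
        Var[R] = 2*n_A*n_B*(2*n_A*n_B - n_A - n_B) / ((n_A+n_B)^2 * (n_A+n_B-1)) = 8232/2548 = 3.2308.
        SD[R] = 1.7974.
Step 4: Continuity-corrected z = (R + 0.5 - E[R]) / SD[R] = (7 + 0.5 - 8.0000) / 1.7974 = -0.2782.
Step 5: Two-sided p-value via normal approximation = 2*(1 - Phi(|z|)) = 0.780879.
Step 6: alpha = 0.05. fail to reject H0.

R = 7, z = -0.2782, p = 0.780879, fail to reject H0.


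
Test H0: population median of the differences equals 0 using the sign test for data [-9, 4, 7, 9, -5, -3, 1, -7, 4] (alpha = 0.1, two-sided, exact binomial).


Step 1: Discard zero differences. Original n = 9; n_eff = number of nonzero differences = 9.
Nonzero differences (with sign): -9, +4, +7, +9, -5, -3, +1, -7, +4
Step 2: Count signs: positive = 5, negative = 4.
Step 3: Under H0: P(positive) = 0.5, so the number of positives S ~ Bin(9, 0.5).
Step 4: Two-sided exact p-value = sum of Bin(9,0.5) probabilities at or below the observed probability = 1.000000.
Step 5: alpha = 0.1. fail to reject H0.

n_eff = 9, pos = 5, neg = 4, p = 1.000000, fail to reject H0.


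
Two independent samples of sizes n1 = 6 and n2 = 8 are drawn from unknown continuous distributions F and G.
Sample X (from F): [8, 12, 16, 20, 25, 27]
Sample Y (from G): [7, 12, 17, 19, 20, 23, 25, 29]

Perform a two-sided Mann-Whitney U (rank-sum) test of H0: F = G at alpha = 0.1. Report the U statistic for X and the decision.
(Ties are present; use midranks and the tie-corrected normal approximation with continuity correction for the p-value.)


Step 1: Combine and sort all 14 observations; assign midranks.
sorted (value, group): (7,Y), (8,X), (12,X), (12,Y), (16,X), (17,Y), (19,Y), (20,X), (20,Y), (23,Y), (25,X), (25,Y), (27,X), (29,Y)
ranks: 7->1, 8->2, 12->3.5, 12->3.5, 16->5, 17->6, 19->7, 20->8.5, 20->8.5, 23->10, 25->11.5, 25->11.5, 27->13, 29->14
Step 2: Rank sum for X: R1 = 2 + 3.5 + 5 + 8.5 + 11.5 + 13 = 43.5.
Step 3: U_X = R1 - n1(n1+1)/2 = 43.5 - 6*7/2 = 43.5 - 21 = 22.5.
       U_Y = n1*n2 - U_X = 48 - 22.5 = 25.5.
Step 4: Ties are present, so use the tie-corrected normal approximation (with continuity correction) for the p-value.
Step 5: p-value = 0.896941; compare to alpha = 0.1. fail to reject H0.

U_X = 22.5, p = 0.896941, fail to reject H0 at alpha = 0.1.


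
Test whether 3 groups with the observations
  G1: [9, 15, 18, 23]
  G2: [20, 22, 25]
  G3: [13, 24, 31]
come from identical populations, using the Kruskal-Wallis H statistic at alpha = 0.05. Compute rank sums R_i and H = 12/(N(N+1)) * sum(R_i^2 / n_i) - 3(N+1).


Step 1: Combine all N = 10 observations and assign midranks.
sorted (value, group, rank): (9,G1,1), (13,G3,2), (15,G1,3), (18,G1,4), (20,G2,5), (22,G2,6), (23,G1,7), (24,G3,8), (25,G2,9), (31,G3,10)
Step 2: Sum ranks within each group.
R_1 = 15 (n_1 = 4)
R_2 = 20 (n_2 = 3)
R_3 = 20 (n_3 = 3)
Step 3: H = 12/(N(N+1)) * sum(R_i^2/n_i) - 3(N+1)
     = 12/(10*11) * (15^2/4 + 20^2/3 + 20^2/3) - 3*11
     = 0.109091 * 322.917 - 33
     = 2.227273.
Step 4: No ties, so H is used without correction.
Step 5: Under H0, H ~ chi^2(2); p-value = 0.328363.
Step 6: alpha = 0.05. fail to reject H0.

H = 2.2273, df = 2, p = 0.328363, fail to reject H0.


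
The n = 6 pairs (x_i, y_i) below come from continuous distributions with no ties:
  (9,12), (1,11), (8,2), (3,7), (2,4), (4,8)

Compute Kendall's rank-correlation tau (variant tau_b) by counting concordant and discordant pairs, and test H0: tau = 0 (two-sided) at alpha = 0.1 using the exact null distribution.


Step 1: Enumerate the 15 unordered pairs (i,j) with i<j and classify each by sign(x_j-x_i) * sign(y_j-y_i).
  (1,2):dx=-8,dy=-1->C; (1,3):dx=-1,dy=-10->C; (1,4):dx=-6,dy=-5->C; (1,5):dx=-7,dy=-8->C
  (1,6):dx=-5,dy=-4->C; (2,3):dx=+7,dy=-9->D; (2,4):dx=+2,dy=-4->D; (2,5):dx=+1,dy=-7->D
  (2,6):dx=+3,dy=-3->D; (3,4):dx=-5,dy=+5->D; (3,5):dx=-6,dy=+2->D; (3,6):dx=-4,dy=+6->D
  (4,5):dx=-1,dy=-3->C; (4,6):dx=+1,dy=+1->C; (5,6):dx=+2,dy=+4->C
Step 2: C = 8, D = 7, total pairs = 15.
Step 3: tau = (C - D)/(n(n-1)/2) = (8 - 7)/15 = 0.066667.
Step 4: Exact two-sided p-value (enumerate n! = 720 permutations of y under H0): p = 1.000000.
Step 5: alpha = 0.1. fail to reject H0.

tau_b = 0.0667 (C=8, D=7), p = 1.000000, fail to reject H0.


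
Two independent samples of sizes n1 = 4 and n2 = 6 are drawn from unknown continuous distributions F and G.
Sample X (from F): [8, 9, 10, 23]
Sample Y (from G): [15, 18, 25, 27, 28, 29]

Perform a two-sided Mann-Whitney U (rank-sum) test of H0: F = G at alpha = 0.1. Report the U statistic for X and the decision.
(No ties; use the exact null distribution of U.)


Step 1: Combine and sort all 10 observations; assign midranks.
sorted (value, group): (8,X), (9,X), (10,X), (15,Y), (18,Y), (23,X), (25,Y), (27,Y), (28,Y), (29,Y)
ranks: 8->1, 9->2, 10->3, 15->4, 18->5, 23->6, 25->7, 27->8, 28->9, 29->10
Step 2: Rank sum for X: R1 = 1 + 2 + 3 + 6 = 12.
Step 3: U_X = R1 - n1(n1+1)/2 = 12 - 4*5/2 = 12 - 10 = 2.
       U_Y = n1*n2 - U_X = 24 - 2 = 22.
Step 4: No ties, so the exact null distribution of U (based on enumerating the C(10,4) = 210 equally likely rank assignments) gives the two-sided p-value.
Step 5: p-value = 0.038095; compare to alpha = 0.1. reject H0.

U_X = 2, p = 0.038095, reject H0 at alpha = 0.1.


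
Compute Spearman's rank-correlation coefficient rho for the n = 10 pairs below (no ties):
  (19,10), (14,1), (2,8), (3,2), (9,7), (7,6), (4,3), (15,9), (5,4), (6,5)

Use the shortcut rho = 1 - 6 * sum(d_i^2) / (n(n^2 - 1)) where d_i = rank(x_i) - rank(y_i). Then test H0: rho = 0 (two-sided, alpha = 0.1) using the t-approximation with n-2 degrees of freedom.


Step 1: Rank x and y separately (midranks; no ties here).
rank(x): 19->10, 14->8, 2->1, 3->2, 9->7, 7->6, 4->3, 15->9, 5->4, 6->5
rank(y): 10->10, 1->1, 8->8, 2->2, 7->7, 6->6, 3->3, 9->9, 4->4, 5->5
Step 2: d_i = R_x(i) - R_y(i); compute d_i^2.
  (10-10)^2=0, (8-1)^2=49, (1-8)^2=49, (2-2)^2=0, (7-7)^2=0, (6-6)^2=0, (3-3)^2=0, (9-9)^2=0, (4-4)^2=0, (5-5)^2=0
sum(d^2) = 98.
Step 3: rho = 1 - 6*98 / (10*(10^2 - 1)) = 1 - 588/990 = 0.406061.
Step 4: Under H0, t = rho * sqrt((n-2)/(1-rho^2)) = 1.2568 ~ t(8).
Step 5: Two-sided p-value from the t-distribution with 8 df = 0.244282.
Step 6: alpha = 0.1. fail to reject H0.

rho = 0.4061, p = 0.244282, fail to reject H0 at alpha = 0.1.


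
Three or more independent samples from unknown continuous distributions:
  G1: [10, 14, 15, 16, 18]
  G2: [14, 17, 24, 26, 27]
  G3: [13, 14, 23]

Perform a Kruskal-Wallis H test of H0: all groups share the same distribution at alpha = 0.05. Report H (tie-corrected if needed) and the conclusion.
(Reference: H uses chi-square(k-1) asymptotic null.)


Step 1: Combine all N = 13 observations and assign midranks.
sorted (value, group, rank): (10,G1,1), (13,G3,2), (14,G1,4), (14,G2,4), (14,G3,4), (15,G1,6), (16,G1,7), (17,G2,8), (18,G1,9), (23,G3,10), (24,G2,11), (26,G2,12), (27,G2,13)
Step 2: Sum ranks within each group.
R_1 = 27 (n_1 = 5)
R_2 = 48 (n_2 = 5)
R_3 = 16 (n_3 = 3)
Step 3: H = 12/(N(N+1)) * sum(R_i^2/n_i) - 3(N+1)
     = 12/(13*14) * (27^2/5 + 48^2/5 + 16^2/3) - 3*14
     = 0.065934 * 691.933 - 42
     = 3.621978.
Step 4: Ties present; correction factor C = 1 - 24/(13^3 - 13) = 0.989011. Corrected H = 3.621978 / 0.989011 = 3.662222.
Step 5: Under H0, H ~ chi^2(2); p-value = 0.160235.
Step 6: alpha = 0.05. fail to reject H0.

H = 3.6622, df = 2, p = 0.160235, fail to reject H0.


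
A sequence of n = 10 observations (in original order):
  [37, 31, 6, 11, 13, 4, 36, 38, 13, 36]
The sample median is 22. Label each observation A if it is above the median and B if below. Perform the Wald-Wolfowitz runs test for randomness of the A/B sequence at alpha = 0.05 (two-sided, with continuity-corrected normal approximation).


Step 1: Compute median = 22; label A = above, B = below.
Labels in order: AABBBBAABA  (n_A = 5, n_B = 5)
Step 2: Count runs R = 5.
Step 3: Under H0 (random ordering), E[R] = 2*n_A*n_B/(n_A+n_B) + 1 = 2*5*5/10 + 1 = 6.0000.
        Var[R] = 2*n_A*n_B*(2*n_A*n_B - n_A - n_B) / ((n_A+n_B)^2 * (n_A+n_B-1)) = 2000/900 = 2.2222.
        SD[R] = 1.4907.
Step 4: Continuity-corrected z = (R + 0.5 - E[R]) / SD[R] = (5 + 0.5 - 6.0000) / 1.4907 = -0.3354.
Step 5: Two-sided p-value via normal approximation = 2*(1 - Phi(|z|)) = 0.737316.
Step 6: alpha = 0.05. fail to reject H0.

R = 5, z = -0.3354, p = 0.737316, fail to reject H0.


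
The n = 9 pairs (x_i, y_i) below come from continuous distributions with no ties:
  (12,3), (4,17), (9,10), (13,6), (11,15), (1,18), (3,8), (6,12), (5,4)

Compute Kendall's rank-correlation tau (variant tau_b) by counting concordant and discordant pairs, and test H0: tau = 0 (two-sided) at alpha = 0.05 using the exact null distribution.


Step 1: Enumerate the 36 unordered pairs (i,j) with i<j and classify each by sign(x_j-x_i) * sign(y_j-y_i).
  (1,2):dx=-8,dy=+14->D; (1,3):dx=-3,dy=+7->D; (1,4):dx=+1,dy=+3->C; (1,5):dx=-1,dy=+12->D
  (1,6):dx=-11,dy=+15->D; (1,7):dx=-9,dy=+5->D; (1,8):dx=-6,dy=+9->D; (1,9):dx=-7,dy=+1->D
  (2,3):dx=+5,dy=-7->D; (2,4):dx=+9,dy=-11->D; (2,5):dx=+7,dy=-2->D; (2,6):dx=-3,dy=+1->D
  (2,7):dx=-1,dy=-9->C; (2,8):dx=+2,dy=-5->D; (2,9):dx=+1,dy=-13->D; (3,4):dx=+4,dy=-4->D
  (3,5):dx=+2,dy=+5->C; (3,6):dx=-8,dy=+8->D; (3,7):dx=-6,dy=-2->C; (3,8):dx=-3,dy=+2->D
  (3,9):dx=-4,dy=-6->C; (4,5):dx=-2,dy=+9->D; (4,6):dx=-12,dy=+12->D; (4,7):dx=-10,dy=+2->D
  (4,8):dx=-7,dy=+6->D; (4,9):dx=-8,dy=-2->C; (5,6):dx=-10,dy=+3->D; (5,7):dx=-8,dy=-7->C
  (5,8):dx=-5,dy=-3->C; (5,9):dx=-6,dy=-11->C; (6,7):dx=+2,dy=-10->D; (6,8):dx=+5,dy=-6->D
  (6,9):dx=+4,dy=-14->D; (7,8):dx=+3,dy=+4->C; (7,9):dx=+2,dy=-4->D; (8,9):dx=-1,dy=-8->C
Step 2: C = 11, D = 25, total pairs = 36.
Step 3: tau = (C - D)/(n(n-1)/2) = (11 - 25)/36 = -0.388889.
Step 4: Exact two-sided p-value (enumerate n! = 362880 permutations of y under H0): p = 0.180181.
Step 5: alpha = 0.05. fail to reject H0.

tau_b = -0.3889 (C=11, D=25), p = 0.180181, fail to reject H0.


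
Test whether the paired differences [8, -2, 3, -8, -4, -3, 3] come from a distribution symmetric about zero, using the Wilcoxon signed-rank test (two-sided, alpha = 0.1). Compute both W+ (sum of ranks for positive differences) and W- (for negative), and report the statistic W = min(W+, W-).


Step 1: Drop any zero differences (none here) and take |d_i|.
|d| = [8, 2, 3, 8, 4, 3, 3]
Step 2: Midrank |d_i| (ties get averaged ranks).
ranks: |8|->6.5, |2|->1, |3|->3, |8|->6.5, |4|->5, |3|->3, |3|->3
Step 3: Attach original signs; sum ranks with positive sign and with negative sign.
W+ = 6.5 + 3 + 3 = 12.5
W- = 1 + 6.5 + 5 + 3 = 15.5
(Check: W+ + W- = 28 should equal n(n+1)/2 = 28.)
Step 4: Test statistic W = min(W+, W-) = 12.5.
Step 5: Ties in |d|, so use the tie-corrected normal approximation.
        E[W] = n(n+1)/4 = 7*8/4 = 14.
        Tie groups: |d|=3 (t=3), |d|=8 (t=2); sum(t^3 - t) = 30.
        Var[W] = n(n+1)(2n+1)/24 - sum(t^3-t)/48 = 840/24 - 30/48 = 34.375.
        z = (W - E[W]) / sqrt(Var[W]) = (12.5 - 14) / 5.8630 = -0.2558.
        Two-sided p = 2*Phi(z) = 0.798074.
Step 6: alpha = 0.1. fail to reject H0.

W+ = 12.5, W- = 15.5, W = min = 12.5, p = 0.798074, fail to reject H0.


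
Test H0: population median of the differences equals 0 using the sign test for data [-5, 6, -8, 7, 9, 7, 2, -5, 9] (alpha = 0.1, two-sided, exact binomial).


Step 1: Discard zero differences. Original n = 9; n_eff = number of nonzero differences = 9.
Nonzero differences (with sign): -5, +6, -8, +7, +9, +7, +2, -5, +9
Step 2: Count signs: positive = 6, negative = 3.
Step 3: Under H0: P(positive) = 0.5, so the number of positives S ~ Bin(9, 0.5).
Step 4: Two-sided exact p-value = sum of Bin(9,0.5) probabilities at or below the observed probability = 0.507812.
Step 5: alpha = 0.1. fail to reject H0.

n_eff = 9, pos = 6, neg = 3, p = 0.507812, fail to reject H0.


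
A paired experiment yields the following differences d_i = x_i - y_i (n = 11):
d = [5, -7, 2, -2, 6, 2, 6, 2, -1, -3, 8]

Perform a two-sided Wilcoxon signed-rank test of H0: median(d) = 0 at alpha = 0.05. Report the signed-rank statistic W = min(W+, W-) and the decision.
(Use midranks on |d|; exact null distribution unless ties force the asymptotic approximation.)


Step 1: Drop any zero differences (none here) and take |d_i|.
|d| = [5, 7, 2, 2, 6, 2, 6, 2, 1, 3, 8]
Step 2: Midrank |d_i| (ties get averaged ranks).
ranks: |5|->7, |7|->10, |2|->3.5, |2|->3.5, |6|->8.5, |2|->3.5, |6|->8.5, |2|->3.5, |1|->1, |3|->6, |8|->11
Step 3: Attach original signs; sum ranks with positive sign and with negative sign.
W+ = 7 + 3.5 + 8.5 + 3.5 + 8.5 + 3.5 + 11 = 45.5
W- = 10 + 3.5 + 1 + 6 = 20.5
(Check: W+ + W- = 66 should equal n(n+1)/2 = 66.)
Step 4: Test statistic W = min(W+, W-) = 20.5.
Step 5: Ties in |d|, so use the tie-corrected normal approximation.
        E[W] = n(n+1)/4 = 11*12/4 = 33.
        Tie groups: |d|=2 (t=4), |d|=6 (t=2); sum(t^3 - t) = 66.
        Var[W] = n(n+1)(2n+1)/24 - sum(t^3-t)/48 = 3036/24 - 66/48 = 125.125.
        z = (W - E[W]) / sqrt(Var[W]) = (20.5 - 33) / 11.1859 = -1.1175.
        Two-sided p = 2*Phi(z) = 0.263791.
Step 6: alpha = 0.05. fail to reject H0.

W+ = 45.5, W- = 20.5, W = min = 20.5, p = 0.263791, fail to reject H0.


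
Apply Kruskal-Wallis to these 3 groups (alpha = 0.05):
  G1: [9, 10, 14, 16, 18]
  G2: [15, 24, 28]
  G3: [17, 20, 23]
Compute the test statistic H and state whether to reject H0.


Step 1: Combine all N = 11 observations and assign midranks.
sorted (value, group, rank): (9,G1,1), (10,G1,2), (14,G1,3), (15,G2,4), (16,G1,5), (17,G3,6), (18,G1,7), (20,G3,8), (23,G3,9), (24,G2,10), (28,G2,11)
Step 2: Sum ranks within each group.
R_1 = 18 (n_1 = 5)
R_2 = 25 (n_2 = 3)
R_3 = 23 (n_3 = 3)
Step 3: H = 12/(N(N+1)) * sum(R_i^2/n_i) - 3(N+1)
     = 12/(11*12) * (18^2/5 + 25^2/3 + 23^2/3) - 3*12
     = 0.090909 * 449.467 - 36
     = 4.860606.
Step 4: No ties, so H is used without correction.
Step 5: Under H0, H ~ chi^2(2); p-value = 0.088010.
Step 6: alpha = 0.05. fail to reject H0.

H = 4.8606, df = 2, p = 0.088010, fail to reject H0.


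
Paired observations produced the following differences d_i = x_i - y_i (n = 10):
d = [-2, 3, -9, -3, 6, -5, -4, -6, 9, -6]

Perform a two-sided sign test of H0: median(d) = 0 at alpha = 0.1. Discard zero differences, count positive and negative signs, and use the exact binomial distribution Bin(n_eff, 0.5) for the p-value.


Step 1: Discard zero differences. Original n = 10; n_eff = number of nonzero differences = 10.
Nonzero differences (with sign): -2, +3, -9, -3, +6, -5, -4, -6, +9, -6
Step 2: Count signs: positive = 3, negative = 7.
Step 3: Under H0: P(positive) = 0.5, so the number of positives S ~ Bin(10, 0.5).
Step 4: Two-sided exact p-value = sum of Bin(10,0.5) probabilities at or below the observed probability = 0.343750.
Step 5: alpha = 0.1. fail to reject H0.

n_eff = 10, pos = 3, neg = 7, p = 0.343750, fail to reject H0.


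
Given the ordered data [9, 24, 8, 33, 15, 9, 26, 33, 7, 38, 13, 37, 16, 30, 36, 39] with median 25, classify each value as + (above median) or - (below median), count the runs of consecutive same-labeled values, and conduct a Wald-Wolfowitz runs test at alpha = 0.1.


Step 1: Compute median = 25; label A = above, B = below.
Labels in order: BBBABBAABABABAAA  (n_A = 8, n_B = 8)
Step 2: Count runs R = 10.
Step 3: Under H0 (random ordering), E[R] = 2*n_A*n_B/(n_A+n_B) + 1 = 2*8*8/16 + 1 = 9.0000.
        Var[R] = 2*n_A*n_B*(2*n_A*n_B - n_A - n_B) / ((n_A+n_B)^2 * (n_A+n_B-1)) = 14336/3840 = 3.7333.
        SD[R] = 1.9322.
Step 4: Continuity-corrected z = (R - 0.5 - E[R]) / SD[R] = (10 - 0.5 - 9.0000) / 1.9322 = 0.2588.
Step 5: Two-sided p-value via normal approximation = 2*(1 - Phi(|z|)) = 0.795809.
Step 6: alpha = 0.1. fail to reject H0.

R = 10, z = 0.2588, p = 0.795809, fail to reject H0.


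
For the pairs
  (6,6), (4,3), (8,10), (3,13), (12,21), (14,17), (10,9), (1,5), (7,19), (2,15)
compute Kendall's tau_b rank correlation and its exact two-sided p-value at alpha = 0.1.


Step 1: Enumerate the 45 unordered pairs (i,j) with i<j and classify each by sign(x_j-x_i) * sign(y_j-y_i).
  (1,2):dx=-2,dy=-3->C; (1,3):dx=+2,dy=+4->C; (1,4):dx=-3,dy=+7->D; (1,5):dx=+6,dy=+15->C
  (1,6):dx=+8,dy=+11->C; (1,7):dx=+4,dy=+3->C; (1,8):dx=-5,dy=-1->C; (1,9):dx=+1,dy=+13->C
  (1,10):dx=-4,dy=+9->D; (2,3):dx=+4,dy=+7->C; (2,4):dx=-1,dy=+10->D; (2,5):dx=+8,dy=+18->C
  (2,6):dx=+10,dy=+14->C; (2,7):dx=+6,dy=+6->C; (2,8):dx=-3,dy=+2->D; (2,9):dx=+3,dy=+16->C
  (2,10):dx=-2,dy=+12->D; (3,4):dx=-5,dy=+3->D; (3,5):dx=+4,dy=+11->C; (3,6):dx=+6,dy=+7->C
  (3,7):dx=+2,dy=-1->D; (3,8):dx=-7,dy=-5->C; (3,9):dx=-1,dy=+9->D; (3,10):dx=-6,dy=+5->D
  (4,5):dx=+9,dy=+8->C; (4,6):dx=+11,dy=+4->C; (4,7):dx=+7,dy=-4->D; (4,8):dx=-2,dy=-8->C
  (4,9):dx=+4,dy=+6->C; (4,10):dx=-1,dy=+2->D; (5,6):dx=+2,dy=-4->D; (5,7):dx=-2,dy=-12->C
  (5,8):dx=-11,dy=-16->C; (5,9):dx=-5,dy=-2->C; (5,10):dx=-10,dy=-6->C; (6,7):dx=-4,dy=-8->C
  (6,8):dx=-13,dy=-12->C; (6,9):dx=-7,dy=+2->D; (6,10):dx=-12,dy=-2->C; (7,8):dx=-9,dy=-4->C
  (7,9):dx=-3,dy=+10->D; (7,10):dx=-8,dy=+6->D; (8,9):dx=+6,dy=+14->C; (8,10):dx=+1,dy=+10->C
  (9,10):dx=-5,dy=-4->C
Step 2: C = 30, D = 15, total pairs = 45.
Step 3: tau = (C - D)/(n(n-1)/2) = (30 - 15)/45 = 0.333333.
Step 4: Exact two-sided p-value (enumerate n! = 3628800 permutations of y under H0): p = 0.216373.
Step 5: alpha = 0.1. fail to reject H0.

tau_b = 0.3333 (C=30, D=15), p = 0.216373, fail to reject H0.


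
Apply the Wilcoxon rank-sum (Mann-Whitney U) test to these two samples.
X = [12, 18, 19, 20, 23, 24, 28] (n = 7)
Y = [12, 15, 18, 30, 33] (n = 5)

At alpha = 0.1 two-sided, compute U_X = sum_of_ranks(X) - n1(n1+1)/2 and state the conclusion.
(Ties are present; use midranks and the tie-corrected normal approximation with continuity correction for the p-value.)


Step 1: Combine and sort all 12 observations; assign midranks.
sorted (value, group): (12,X), (12,Y), (15,Y), (18,X), (18,Y), (19,X), (20,X), (23,X), (24,X), (28,X), (30,Y), (33,Y)
ranks: 12->1.5, 12->1.5, 15->3, 18->4.5, 18->4.5, 19->6, 20->7, 23->8, 24->9, 28->10, 30->11, 33->12
Step 2: Rank sum for X: R1 = 1.5 + 4.5 + 6 + 7 + 8 + 9 + 10 = 46.
Step 3: U_X = R1 - n1(n1+1)/2 = 46 - 7*8/2 = 46 - 28 = 18.
       U_Y = n1*n2 - U_X = 35 - 18 = 17.
Step 4: Ties are present, so use the tie-corrected normal approximation (with continuity correction) for the p-value.
Step 5: p-value = 1.000000; compare to alpha = 0.1. fail to reject H0.

U_X = 18, p = 1.000000, fail to reject H0 at alpha = 0.1.


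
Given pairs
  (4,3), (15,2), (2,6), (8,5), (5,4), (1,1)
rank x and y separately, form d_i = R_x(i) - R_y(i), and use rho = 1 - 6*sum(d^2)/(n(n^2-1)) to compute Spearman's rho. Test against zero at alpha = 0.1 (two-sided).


Step 1: Rank x and y separately (midranks; no ties here).
rank(x): 4->3, 15->6, 2->2, 8->5, 5->4, 1->1
rank(y): 3->3, 2->2, 6->6, 5->5, 4->4, 1->1
Step 2: d_i = R_x(i) - R_y(i); compute d_i^2.
  (3-3)^2=0, (6-2)^2=16, (2-6)^2=16, (5-5)^2=0, (4-4)^2=0, (1-1)^2=0
sum(d^2) = 32.
Step 3: rho = 1 - 6*32 / (6*(6^2 - 1)) = 1 - 192/210 = 0.085714.
Step 4: Under H0, t = rho * sqrt((n-2)/(1-rho^2)) = 0.1721 ~ t(4).
Step 5: Two-sided p-value from the t-distribution with 4 df = 0.871743.
Step 6: alpha = 0.1. fail to reject H0.

rho = 0.0857, p = 0.871743, fail to reject H0 at alpha = 0.1.


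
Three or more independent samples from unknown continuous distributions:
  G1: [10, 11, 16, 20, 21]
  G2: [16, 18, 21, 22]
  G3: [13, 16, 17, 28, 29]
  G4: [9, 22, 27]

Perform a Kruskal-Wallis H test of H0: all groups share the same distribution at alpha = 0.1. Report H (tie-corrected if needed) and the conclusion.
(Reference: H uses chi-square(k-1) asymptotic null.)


Step 1: Combine all N = 17 observations and assign midranks.
sorted (value, group, rank): (9,G4,1), (10,G1,2), (11,G1,3), (13,G3,4), (16,G1,6), (16,G2,6), (16,G3,6), (17,G3,8), (18,G2,9), (20,G1,10), (21,G1,11.5), (21,G2,11.5), (22,G2,13.5), (22,G4,13.5), (27,G4,15), (28,G3,16), (29,G3,17)
Step 2: Sum ranks within each group.
R_1 = 32.5 (n_1 = 5)
R_2 = 40 (n_2 = 4)
R_3 = 51 (n_3 = 5)
R_4 = 29.5 (n_4 = 3)
Step 3: H = 12/(N(N+1)) * sum(R_i^2/n_i) - 3(N+1)
     = 12/(17*18) * (32.5^2/5 + 40^2/4 + 51^2/5 + 29.5^2/3) - 3*18
     = 0.039216 * 1421.53 - 54
     = 1.746405.
Step 4: Ties present; correction factor C = 1 - 36/(17^3 - 17) = 0.992647. Corrected H = 1.746405 / 0.992647 = 1.759342.
Step 5: Under H0, H ~ chi^2(3); p-value = 0.623822.
Step 6: alpha = 0.1. fail to reject H0.

H = 1.7593, df = 3, p = 0.623822, fail to reject H0.


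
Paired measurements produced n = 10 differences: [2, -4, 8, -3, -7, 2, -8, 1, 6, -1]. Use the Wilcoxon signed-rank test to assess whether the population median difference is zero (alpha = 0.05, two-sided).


Step 1: Drop any zero differences (none here) and take |d_i|.
|d| = [2, 4, 8, 3, 7, 2, 8, 1, 6, 1]
Step 2: Midrank |d_i| (ties get averaged ranks).
ranks: |2|->3.5, |4|->6, |8|->9.5, |3|->5, |7|->8, |2|->3.5, |8|->9.5, |1|->1.5, |6|->7, |1|->1.5
Step 3: Attach original signs; sum ranks with positive sign and with negative sign.
W+ = 3.5 + 9.5 + 3.5 + 1.5 + 7 = 25
W- = 6 + 5 + 8 + 9.5 + 1.5 = 30
(Check: W+ + W- = 55 should equal n(n+1)/2 = 55.)
Step 4: Test statistic W = min(W+, W-) = 25.
Step 5: Ties in |d|, so use the tie-corrected normal approximation.
        E[W] = n(n+1)/4 = 10*11/4 = 27.5.
        Tie groups: |d|=1 (t=2), |d|=2 (t=2), |d|=8 (t=2); sum(t^3 - t) = 18.
        Var[W] = n(n+1)(2n+1)/24 - sum(t^3-t)/48 = 2310/24 - 18/48 = 95.875.
        z = (W - E[W]) / sqrt(Var[W]) = (25 - 27.5) / 9.7916 = -0.2553.
        Two-sided p = 2*Phi(z) = 0.798475.
Step 6: alpha = 0.05. fail to reject H0.

W+ = 25, W- = 30, W = min = 25, p = 0.798475, fail to reject H0.


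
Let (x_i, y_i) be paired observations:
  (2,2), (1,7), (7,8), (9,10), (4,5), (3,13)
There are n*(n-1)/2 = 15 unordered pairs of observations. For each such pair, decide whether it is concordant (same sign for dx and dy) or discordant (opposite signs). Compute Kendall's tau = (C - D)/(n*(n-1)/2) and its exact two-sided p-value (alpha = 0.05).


Step 1: Enumerate the 15 unordered pairs (i,j) with i<j and classify each by sign(x_j-x_i) * sign(y_j-y_i).
  (1,2):dx=-1,dy=+5->D; (1,3):dx=+5,dy=+6->C; (1,4):dx=+7,dy=+8->C; (1,5):dx=+2,dy=+3->C
  (1,6):dx=+1,dy=+11->C; (2,3):dx=+6,dy=+1->C; (2,4):dx=+8,dy=+3->C; (2,5):dx=+3,dy=-2->D
  (2,6):dx=+2,dy=+6->C; (3,4):dx=+2,dy=+2->C; (3,5):dx=-3,dy=-3->C; (3,6):dx=-4,dy=+5->D
  (4,5):dx=-5,dy=-5->C; (4,6):dx=-6,dy=+3->D; (5,6):dx=-1,dy=+8->D
Step 2: C = 10, D = 5, total pairs = 15.
Step 3: tau = (C - D)/(n(n-1)/2) = (10 - 5)/15 = 0.333333.
Step 4: Exact two-sided p-value (enumerate n! = 720 permutations of y under H0): p = 0.469444.
Step 5: alpha = 0.05. fail to reject H0.

tau_b = 0.3333 (C=10, D=5), p = 0.469444, fail to reject H0.


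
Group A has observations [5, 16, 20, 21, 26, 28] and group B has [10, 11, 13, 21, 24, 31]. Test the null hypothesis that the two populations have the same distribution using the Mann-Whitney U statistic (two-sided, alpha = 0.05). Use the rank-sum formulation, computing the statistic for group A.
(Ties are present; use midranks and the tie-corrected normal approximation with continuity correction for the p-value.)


Step 1: Combine and sort all 12 observations; assign midranks.
sorted (value, group): (5,X), (10,Y), (11,Y), (13,Y), (16,X), (20,X), (21,X), (21,Y), (24,Y), (26,X), (28,X), (31,Y)
ranks: 5->1, 10->2, 11->3, 13->4, 16->5, 20->6, 21->7.5, 21->7.5, 24->9, 26->10, 28->11, 31->12
Step 2: Rank sum for X: R1 = 1 + 5 + 6 + 7.5 + 10 + 11 = 40.5.
Step 3: U_X = R1 - n1(n1+1)/2 = 40.5 - 6*7/2 = 40.5 - 21 = 19.5.
       U_Y = n1*n2 - U_X = 36 - 19.5 = 16.5.
Step 4: Ties are present, so use the tie-corrected normal approximation (with continuity correction) for the p-value.
Step 5: p-value = 0.872559; compare to alpha = 0.05. fail to reject H0.

U_X = 19.5, p = 0.872559, fail to reject H0 at alpha = 0.05.


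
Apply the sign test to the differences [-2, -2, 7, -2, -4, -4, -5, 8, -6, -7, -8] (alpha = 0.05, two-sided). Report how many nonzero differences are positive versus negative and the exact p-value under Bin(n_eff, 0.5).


Step 1: Discard zero differences. Original n = 11; n_eff = number of nonzero differences = 11.
Nonzero differences (with sign): -2, -2, +7, -2, -4, -4, -5, +8, -6, -7, -8
Step 2: Count signs: positive = 2, negative = 9.
Step 3: Under H0: P(positive) = 0.5, so the number of positives S ~ Bin(11, 0.5).
Step 4: Two-sided exact p-value = sum of Bin(11,0.5) probabilities at or below the observed probability = 0.065430.
Step 5: alpha = 0.05. fail to reject H0.

n_eff = 11, pos = 2, neg = 9, p = 0.065430, fail to reject H0.


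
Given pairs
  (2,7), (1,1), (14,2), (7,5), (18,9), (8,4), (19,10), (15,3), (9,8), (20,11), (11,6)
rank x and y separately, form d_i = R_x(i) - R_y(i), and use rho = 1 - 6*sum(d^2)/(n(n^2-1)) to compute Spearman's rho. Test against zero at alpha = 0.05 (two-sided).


Step 1: Rank x and y separately (midranks; no ties here).
rank(x): 2->2, 1->1, 14->7, 7->3, 18->9, 8->4, 19->10, 15->8, 9->5, 20->11, 11->6
rank(y): 7->7, 1->1, 2->2, 5->5, 9->9, 4->4, 10->10, 3->3, 8->8, 11->11, 6->6
Step 2: d_i = R_x(i) - R_y(i); compute d_i^2.
  (2-7)^2=25, (1-1)^2=0, (7-2)^2=25, (3-5)^2=4, (9-9)^2=0, (4-4)^2=0, (10-10)^2=0, (8-3)^2=25, (5-8)^2=9, (11-11)^2=0, (6-6)^2=0
sum(d^2) = 88.
Step 3: rho = 1 - 6*88 / (11*(11^2 - 1)) = 1 - 528/1320 = 0.600000.
Step 4: Under H0, t = rho * sqrt((n-2)/(1-rho^2)) = 2.2500 ~ t(9).
Step 5: Two-sided p-value from the t-distribution with 9 df = 0.051003.
Step 6: alpha = 0.05. fail to reject H0.

rho = 0.6000, p = 0.051003, fail to reject H0 at alpha = 0.05.


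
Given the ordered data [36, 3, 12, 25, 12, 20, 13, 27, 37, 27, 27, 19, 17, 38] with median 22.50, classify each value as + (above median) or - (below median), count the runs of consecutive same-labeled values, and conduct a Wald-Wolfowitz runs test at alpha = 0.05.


Step 1: Compute median = 22.50; label A = above, B = below.
Labels in order: ABBABBBAAAABBA  (n_A = 7, n_B = 7)
Step 2: Count runs R = 7.
Step 3: Under H0 (random ordering), E[R] = 2*n_A*n_B/(n_A+n_B) + 1 = 2*7*7/14 + 1 = 8.0000.
        Var[R] = 2*n_A*n_B*(2*n_A*n_B - n_A - n_B) / ((n_A+n_B)^2 * (n_A+n_B-1)) = 8232/2548 = 3.2308.
        SD[R] = 1.7974.
Step 4: Continuity-corrected z = (R + 0.5 - E[R]) / SD[R] = (7 + 0.5 - 8.0000) / 1.7974 = -0.2782.
Step 5: Two-sided p-value via normal approximation = 2*(1 - Phi(|z|)) = 0.780879.
Step 6: alpha = 0.05. fail to reject H0.

R = 7, z = -0.2782, p = 0.780879, fail to reject H0.


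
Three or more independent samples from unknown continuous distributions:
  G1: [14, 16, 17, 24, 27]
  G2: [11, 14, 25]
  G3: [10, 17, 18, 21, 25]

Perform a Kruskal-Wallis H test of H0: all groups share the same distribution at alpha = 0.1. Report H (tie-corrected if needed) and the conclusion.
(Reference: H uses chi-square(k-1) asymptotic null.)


Step 1: Combine all N = 13 observations and assign midranks.
sorted (value, group, rank): (10,G3,1), (11,G2,2), (14,G1,3.5), (14,G2,3.5), (16,G1,5), (17,G1,6.5), (17,G3,6.5), (18,G3,8), (21,G3,9), (24,G1,10), (25,G2,11.5), (25,G3,11.5), (27,G1,13)
Step 2: Sum ranks within each group.
R_1 = 38 (n_1 = 5)
R_2 = 17 (n_2 = 3)
R_3 = 36 (n_3 = 5)
Step 3: H = 12/(N(N+1)) * sum(R_i^2/n_i) - 3(N+1)
     = 12/(13*14) * (38^2/5 + 17^2/3 + 36^2/5) - 3*14
     = 0.065934 * 644.333 - 42
     = 0.483516.
Step 4: Ties present; correction factor C = 1 - 18/(13^3 - 13) = 0.991758. Corrected H = 0.483516 / 0.991758 = 0.487535.
Step 5: Under H0, H ~ chi^2(2); p-value = 0.783670.
Step 6: alpha = 0.1. fail to reject H0.

H = 0.4875, df = 2, p = 0.783670, fail to reject H0.


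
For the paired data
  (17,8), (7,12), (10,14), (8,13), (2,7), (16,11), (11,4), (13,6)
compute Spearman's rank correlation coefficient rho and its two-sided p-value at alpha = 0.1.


Step 1: Rank x and y separately (midranks; no ties here).
rank(x): 17->8, 7->2, 10->4, 8->3, 2->1, 16->7, 11->5, 13->6
rank(y): 8->4, 12->6, 14->8, 13->7, 7->3, 11->5, 4->1, 6->2
Step 2: d_i = R_x(i) - R_y(i); compute d_i^2.
  (8-4)^2=16, (2-6)^2=16, (4-8)^2=16, (3-7)^2=16, (1-3)^2=4, (7-5)^2=4, (5-1)^2=16, (6-2)^2=16
sum(d^2) = 104.
Step 3: rho = 1 - 6*104 / (8*(8^2 - 1)) = 1 - 624/504 = -0.238095.
Step 4: Under H0, t = rho * sqrt((n-2)/(1-rho^2)) = -0.6005 ~ t(6).
Step 5: Two-sided p-value from the t-distribution with 6 df = 0.570156.
Step 6: alpha = 0.1. fail to reject H0.

rho = -0.2381, p = 0.570156, fail to reject H0 at alpha = 0.1.


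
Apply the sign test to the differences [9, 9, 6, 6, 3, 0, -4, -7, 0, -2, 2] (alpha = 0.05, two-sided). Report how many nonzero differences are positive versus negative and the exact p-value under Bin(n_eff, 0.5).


Step 1: Discard zero differences. Original n = 11; n_eff = number of nonzero differences = 9.
Nonzero differences (with sign): +9, +9, +6, +6, +3, -4, -7, -2, +2
Step 2: Count signs: positive = 6, negative = 3.
Step 3: Under H0: P(positive) = 0.5, so the number of positives S ~ Bin(9, 0.5).
Step 4: Two-sided exact p-value = sum of Bin(9,0.5) probabilities at or below the observed probability = 0.507812.
Step 5: alpha = 0.05. fail to reject H0.

n_eff = 9, pos = 6, neg = 3, p = 0.507812, fail to reject H0.
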